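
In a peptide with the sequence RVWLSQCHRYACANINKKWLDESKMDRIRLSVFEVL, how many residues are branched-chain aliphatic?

9

Valine (V), leucine (L), and isoleucine (I) are the branched-chain amino acids.
Matching residues: V2, L4, I15, L20, I28, L30, V32, V35, L36.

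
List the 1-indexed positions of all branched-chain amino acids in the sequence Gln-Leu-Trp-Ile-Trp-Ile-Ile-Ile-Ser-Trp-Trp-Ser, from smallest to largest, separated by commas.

The BCAAs are Val, Leu, and Ile — aliphatic side chains with a branch point.
Matching residues: Leu2, Ile4, Ile6, Ile7, Ile8.

2, 4, 6, 7, 8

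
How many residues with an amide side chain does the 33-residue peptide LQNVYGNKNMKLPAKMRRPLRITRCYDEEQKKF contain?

5

Asparagine (N) and glutamine (Q) have uncharged amide side chains.
Matching residues: Q2, N3, N7, N9, Q30.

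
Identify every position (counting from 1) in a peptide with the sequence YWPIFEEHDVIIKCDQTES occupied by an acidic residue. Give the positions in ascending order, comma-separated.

6, 7, 9, 15, 18

Aspartate (D) and glutamate (E) have carboxylic-acid side chains and are the acidic amino acids.
Matching residues: E6, E7, D9, D15, E18.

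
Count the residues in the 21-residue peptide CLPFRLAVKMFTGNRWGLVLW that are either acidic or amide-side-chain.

1

Acidic: D, E. Amide-side-chain: N, Q.
Acidic residues here: none (0).
Amide-side-chain residues here: N14 (1).
The two groups share no amino acid, so total = 0 + 1 = 1.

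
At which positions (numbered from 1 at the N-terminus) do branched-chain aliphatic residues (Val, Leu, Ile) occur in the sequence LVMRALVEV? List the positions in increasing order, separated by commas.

1, 2, 6, 7, 9

Matching residues: L1, V2, L6, V7, V9.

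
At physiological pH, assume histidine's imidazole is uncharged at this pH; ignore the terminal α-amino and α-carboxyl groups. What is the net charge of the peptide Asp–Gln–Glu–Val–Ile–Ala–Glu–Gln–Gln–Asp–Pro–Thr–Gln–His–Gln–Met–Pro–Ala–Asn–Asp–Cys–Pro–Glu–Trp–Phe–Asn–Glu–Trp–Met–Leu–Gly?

-7

The side chains ionized at physiological pH are Lys/Arg (+1) and Asp/Glu (−1); with His treated as neutral, nothing else contributes.
Positive (K, R): none → +0.
Negative (D, E): Asp1, Glu3, Glu7, Asp10, Asp20, Glu23, Glu27 → −7.
Net charge = (+0) + (−7) = −7.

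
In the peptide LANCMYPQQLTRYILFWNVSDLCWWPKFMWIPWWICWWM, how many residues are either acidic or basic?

3

Acidic: D, E. Basic: H, K, R.
Acidic residues here: D21 (1).
Basic residues here: R12, K27 (2).
The two groups share no amino acid, so total = 1 + 2 = 3.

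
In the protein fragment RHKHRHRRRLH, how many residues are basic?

10

K, R, and H are the three residues with basic side chains (ε-amine, guanidinium, and imidazole respectively).
Matching residues: R1, H2, K3, H4, R5, H6, R7, R8, R9, H11.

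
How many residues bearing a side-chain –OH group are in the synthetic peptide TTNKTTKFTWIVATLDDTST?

9

Serine (S), threonine (T), and tyrosine (Y) each carry a hydroxyl group on the side chain.
Matching residues: T1, T2, T5, T6, T9, T14, T18, S19, T20.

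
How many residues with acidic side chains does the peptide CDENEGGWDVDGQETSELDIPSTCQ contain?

8

Only D (aspartate) and E (glutamate) carry a side-chain carboxylic acid.
Matching residues: D2, E3, E5, D9, D11, E14, E17, D19.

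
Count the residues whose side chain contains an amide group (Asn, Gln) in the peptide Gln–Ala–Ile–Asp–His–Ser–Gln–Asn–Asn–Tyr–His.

Matching residues: Gln1, Gln7, Asn8, Asn9.

4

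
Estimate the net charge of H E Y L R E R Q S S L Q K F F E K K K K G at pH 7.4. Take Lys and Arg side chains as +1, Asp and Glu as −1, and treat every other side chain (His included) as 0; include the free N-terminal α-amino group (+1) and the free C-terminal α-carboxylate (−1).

+4

Positive (K, R): R5, R7, K13, K17, K18, K19, K20 → +7.
Negative (D, E): E2, E6, E16 → −3.
The N-terminus (+1) and C-terminus (−1) cancel.
Net charge = (+7) + (−3) = +4.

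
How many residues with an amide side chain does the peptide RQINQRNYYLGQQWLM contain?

6

The amide-side-chain residues are Asn (N) and Gln (Q).
Matching residues: Q2, N4, Q5, N7, Q12, Q13.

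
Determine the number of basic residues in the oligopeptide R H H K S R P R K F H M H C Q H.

K, R, and H are the three residues with basic side chains (ε-amine, guanidinium, and imidazole respectively).
Matching residues: R1, H2, H3, K4, R6, R8, K9, H11, H13, H16.

10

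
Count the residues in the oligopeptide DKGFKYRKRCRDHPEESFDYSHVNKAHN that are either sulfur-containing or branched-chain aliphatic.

2

Sulfur-containing: C, M. Branched-chain aliphatic: I, L, V.
Sulfur-containing residues here: C10 (1).
Branched-chain aliphatic residues here: V23 (1).
The two groups share no amino acid, so total = 1 + 1 = 2.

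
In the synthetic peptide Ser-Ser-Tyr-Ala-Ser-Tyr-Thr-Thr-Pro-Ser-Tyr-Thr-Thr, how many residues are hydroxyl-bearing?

11

S, T, and Y are the three residues with a side-chain hydroxyl.
Matching residues: Ser1, Ser2, Tyr3, Ser5, Tyr6, Thr7, Thr8, Ser10, Tyr11, Thr12, Thr13.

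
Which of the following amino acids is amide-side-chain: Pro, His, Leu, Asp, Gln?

Only N (asparagine) and Q (glutamine) carry a side-chain carboxamide.
Of the listed options, only Gln belongs to this group.

Gln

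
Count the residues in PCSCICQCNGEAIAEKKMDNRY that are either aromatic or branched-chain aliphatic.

Aromatic: F, W, Y. Branched-chain aliphatic: I, L, V.
Aromatic residues here: Y22 (1).
Branched-chain aliphatic residues here: I5, I13 (2).
The two groups share no amino acid, so total = 1 + 2 = 3.

3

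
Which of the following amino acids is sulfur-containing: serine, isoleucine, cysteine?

cysteine

The sulfur-bearing residues are cysteine (–SH) and methionine (–S–CH₃).
Of the listed options, only cysteine belongs to this group.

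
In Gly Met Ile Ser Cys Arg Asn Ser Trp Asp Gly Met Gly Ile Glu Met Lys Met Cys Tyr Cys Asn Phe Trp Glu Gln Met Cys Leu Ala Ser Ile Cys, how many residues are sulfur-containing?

The sulfur-bearing residues are cysteine (–SH) and methionine (–S–CH₃).
Matching residues: Met2, Cys5, Met12, Met16, Met18, Cys19, Cys21, Met27, Cys28, Cys33.

10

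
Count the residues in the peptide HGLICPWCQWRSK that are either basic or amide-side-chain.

4

Basic: H, K, R. Amide-side-chain: N, Q.
Basic residues here: H1, R11, K13 (3).
Amide-side-chain residues here: Q9 (1).
The two groups share no amino acid, so total = 3 + 1 = 4.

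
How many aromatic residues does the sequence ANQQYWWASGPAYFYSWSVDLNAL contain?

F, W, and Y each carry an aromatic ring on the side chain.
Matching residues: Y5, W6, W7, Y13, F14, Y15, W17.

7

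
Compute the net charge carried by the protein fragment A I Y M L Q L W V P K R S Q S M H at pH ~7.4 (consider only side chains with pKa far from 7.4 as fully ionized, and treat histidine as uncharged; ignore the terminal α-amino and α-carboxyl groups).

The side chains ionized at physiological pH are Lys/Arg (+1) and Asp/Glu (−1); with His treated as neutral, nothing else contributes.
Positive (K, R): K11, R12 → +2.
Negative (D, E): none → −0.
Net charge = (+2) + (−0) = +2.

+2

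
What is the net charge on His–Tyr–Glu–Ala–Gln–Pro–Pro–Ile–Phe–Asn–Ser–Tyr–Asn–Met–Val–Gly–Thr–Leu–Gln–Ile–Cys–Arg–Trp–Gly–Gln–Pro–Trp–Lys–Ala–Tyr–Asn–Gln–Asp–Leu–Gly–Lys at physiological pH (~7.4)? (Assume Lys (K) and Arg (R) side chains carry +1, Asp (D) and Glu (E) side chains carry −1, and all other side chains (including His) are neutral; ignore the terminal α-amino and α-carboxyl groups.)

+1

Positive (K, R): Arg22, Lys28, Lys36 → +3.
Negative (D, E): Glu3, Asp33 → −2.
Net charge = (+3) + (−2) = +1.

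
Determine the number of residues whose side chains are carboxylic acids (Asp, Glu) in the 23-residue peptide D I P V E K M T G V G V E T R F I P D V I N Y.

Matching residues: D1, E5, E13, D19.

4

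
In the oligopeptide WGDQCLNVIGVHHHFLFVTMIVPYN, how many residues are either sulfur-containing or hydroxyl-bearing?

4

Sulfur-containing: C, M. Hydroxyl-bearing: S, T, Y.
Sulfur-containing residues here: C5, M20 (2).
Hydroxyl-bearing residues here: T19, Y24 (2).
The two groups share no amino acid, so total = 2 + 2 = 4.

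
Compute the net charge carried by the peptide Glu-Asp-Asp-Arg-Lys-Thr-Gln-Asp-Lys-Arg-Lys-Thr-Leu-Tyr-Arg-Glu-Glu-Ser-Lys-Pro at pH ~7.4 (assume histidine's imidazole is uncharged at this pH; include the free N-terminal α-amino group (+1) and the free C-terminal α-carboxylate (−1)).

+1

At pH ~7.4 the Lys and Arg side chains are protonated (+1), the Asp and Glu side chains are deprotonated (−1), and with His taken as neutral all other side chains carry no charge.
Positive (K, R): Arg4, Lys5, Lys9, Arg10, Lys11, Arg15, Lys19 → +7.
Negative (D, E): Glu1, Asp2, Asp3, Asp8, Glu16, Glu17 → −6.
The N-terminus (+1) and C-terminus (−1) cancel.
Net charge = (+7) + (−6) = +1.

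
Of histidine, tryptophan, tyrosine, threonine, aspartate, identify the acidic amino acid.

Aspartate (D) and glutamate (E) have carboxylic-acid side chains and are the acidic amino acids.
Of the listed options, only aspartate belongs to this group.

aspartate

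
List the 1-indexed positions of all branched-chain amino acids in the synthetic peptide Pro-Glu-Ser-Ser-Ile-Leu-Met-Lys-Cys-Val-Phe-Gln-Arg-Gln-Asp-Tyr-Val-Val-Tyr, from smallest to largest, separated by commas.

5, 6, 10, 17, 18

The BCAAs are Val, Leu, and Ile — aliphatic side chains with a branch point.
Matching residues: Ile5, Leu6, Val10, Val17, Val18.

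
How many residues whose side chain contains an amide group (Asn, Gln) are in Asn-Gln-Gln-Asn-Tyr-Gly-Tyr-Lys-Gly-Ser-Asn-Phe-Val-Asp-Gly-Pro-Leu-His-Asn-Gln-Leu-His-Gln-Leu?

8

Matching residues: Asn1, Gln2, Gln3, Asn4, Asn11, Asn19, Gln20, Gln23.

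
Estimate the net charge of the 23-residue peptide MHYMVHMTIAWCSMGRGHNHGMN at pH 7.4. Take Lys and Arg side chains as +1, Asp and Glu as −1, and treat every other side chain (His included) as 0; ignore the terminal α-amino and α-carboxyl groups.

Positive (K, R): R16 → +1.
Negative (D, E): none → −0.
Net charge = (+1) + (−0) = +1.

+1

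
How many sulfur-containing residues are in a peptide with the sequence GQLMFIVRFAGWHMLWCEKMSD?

4

Cysteine (C, thiol) and methionine (M, thioether) are the two sulfur-containing amino acids.
Matching residues: M4, M14, C17, M20.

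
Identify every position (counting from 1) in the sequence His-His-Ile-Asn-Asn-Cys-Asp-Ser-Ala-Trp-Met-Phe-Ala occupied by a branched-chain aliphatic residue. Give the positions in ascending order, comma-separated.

Matching residues: Ile3.

3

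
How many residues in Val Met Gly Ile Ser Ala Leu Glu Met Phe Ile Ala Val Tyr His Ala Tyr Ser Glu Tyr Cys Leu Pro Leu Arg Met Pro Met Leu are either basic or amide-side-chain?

2

Basic: H, K, R. Amide-side-chain: N, Q.
Basic residues here: His15, Arg25 (2).
Amide-side-chain residues here: none (0).
The two groups share no amino acid, so total = 2 + 0 = 2.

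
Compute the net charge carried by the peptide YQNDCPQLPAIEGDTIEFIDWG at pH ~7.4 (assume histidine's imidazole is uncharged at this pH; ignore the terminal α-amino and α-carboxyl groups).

The side chains ionized at physiological pH are Lys/Arg (+1) and Asp/Glu (−1); with His treated as neutral, nothing else contributes.
Positive (K, R): none → +0.
Negative (D, E): D4, E12, D14, E17, D20 → −5.
Net charge = (+0) + (−5) = −5.

-5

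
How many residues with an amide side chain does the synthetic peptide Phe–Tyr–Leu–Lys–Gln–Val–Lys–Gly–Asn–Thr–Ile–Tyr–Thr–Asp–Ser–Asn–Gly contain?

3

The amide-side-chain residues are Asn (N) and Gln (Q).
Matching residues: Gln5, Asn9, Asn16.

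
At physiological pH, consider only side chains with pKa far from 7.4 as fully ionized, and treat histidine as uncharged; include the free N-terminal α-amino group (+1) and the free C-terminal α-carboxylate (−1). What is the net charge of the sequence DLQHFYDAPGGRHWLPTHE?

Near pH 7.4, K and R contribute +1 each, D and E contribute −1 each, and every other side chain (His included, as stated) is uncharged.
Positive (K, R): R12 → +1.
Negative (D, E): D1, D7, E19 → −3.
The N-terminus (+1) and C-terminus (−1) cancel.
Net charge = (+1) + (−3) = −2.

-2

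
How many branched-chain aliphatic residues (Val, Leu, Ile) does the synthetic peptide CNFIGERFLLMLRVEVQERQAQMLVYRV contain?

9

Matching residues: I4, L9, L10, L12, V14, V16, L24, V25, V28.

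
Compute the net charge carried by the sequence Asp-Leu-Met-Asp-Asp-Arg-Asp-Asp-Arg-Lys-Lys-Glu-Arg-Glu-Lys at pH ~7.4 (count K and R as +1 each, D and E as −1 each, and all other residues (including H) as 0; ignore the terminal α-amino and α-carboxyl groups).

-1

Positive (K, R): Arg6, Arg9, Lys10, Lys11, Arg13, Lys15 → +6.
Negative (D, E): Asp1, Asp4, Asp5, Asp7, Asp8, Glu12, Glu14 → −7.
Net charge = (+6) + (−7) = −1.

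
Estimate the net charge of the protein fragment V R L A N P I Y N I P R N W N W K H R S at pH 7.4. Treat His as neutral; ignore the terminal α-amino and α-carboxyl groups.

At pH ~7.4 the Lys and Arg side chains are protonated (+1), the Asp and Glu side chains are deprotonated (−1), and with His taken as neutral all other side chains carry no charge.
Positive (K, R): R2, R12, K17, R19 → +4.
Negative (D, E): none → −0.
Net charge = (+4) + (−0) = +4.

+4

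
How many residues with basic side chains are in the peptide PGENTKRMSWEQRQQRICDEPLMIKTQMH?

6

Lysine (K), arginine (R), and histidine (H) have basic, nitrogen-containing side chains.
Matching residues: K6, R7, R13, R16, K25, H29.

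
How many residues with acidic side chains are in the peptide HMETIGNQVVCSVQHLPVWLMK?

Aspartate (D) and glutamate (E) have carboxylic-acid side chains and are the acidic amino acids.
Matching residues: E3.

1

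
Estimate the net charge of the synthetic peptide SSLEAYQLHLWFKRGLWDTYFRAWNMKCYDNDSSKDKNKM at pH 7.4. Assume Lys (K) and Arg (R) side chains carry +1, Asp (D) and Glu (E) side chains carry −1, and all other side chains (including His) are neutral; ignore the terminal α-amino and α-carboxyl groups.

+2

Positive (K, R): K13, R14, R22, K27, K35, K37, K39 → +7.
Negative (D, E): E4, D18, D30, D32, D36 → −5.
Net charge = (+7) + (−5) = +2.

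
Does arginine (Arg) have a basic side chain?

The basic amino acids are Lys (K), Arg (R), and His (H).
Arginine is in this group.

Yes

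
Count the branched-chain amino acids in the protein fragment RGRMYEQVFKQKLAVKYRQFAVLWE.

5

V, L, and I make up the branched-chain aliphatic group.
Matching residues: V8, L13, V15, V22, L23.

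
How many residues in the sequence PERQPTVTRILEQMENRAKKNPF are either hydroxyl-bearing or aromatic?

3

Hydroxyl-bearing: S, T, Y. Aromatic: F, W, Y.
Hydroxyl-bearing residues here: T6, T8 (2).
Aromatic residues here: F23 (1).
(Y belongs to both groups, but none appear in this sequence.) Total = 2 + 1 = 3.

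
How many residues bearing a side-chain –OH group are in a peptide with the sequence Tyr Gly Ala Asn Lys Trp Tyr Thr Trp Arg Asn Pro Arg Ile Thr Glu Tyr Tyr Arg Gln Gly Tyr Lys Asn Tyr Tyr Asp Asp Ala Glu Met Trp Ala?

9

The –OH-bearing residues are Ser, Thr (aliphatic alcohols), and Tyr (phenol).
Matching residues: Tyr1, Tyr7, Thr8, Thr15, Tyr17, Tyr18, Tyr22, Tyr25, Tyr26.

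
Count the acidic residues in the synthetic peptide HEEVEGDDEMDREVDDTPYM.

10

Only D (aspartate) and E (glutamate) carry a side-chain carboxylic acid.
Matching residues: E2, E3, E5, D7, D8, E9, D11, E13, D15, D16.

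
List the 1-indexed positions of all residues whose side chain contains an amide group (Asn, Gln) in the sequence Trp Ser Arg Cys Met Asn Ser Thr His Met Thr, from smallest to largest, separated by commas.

Matching residues: Asn6.

6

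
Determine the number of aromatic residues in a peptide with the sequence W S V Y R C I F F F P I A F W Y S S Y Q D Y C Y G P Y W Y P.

14

Phenylalanine (F), tryptophan (W), and tyrosine (Y) have aromatic ring side chains.
Matching residues: W1, Y4, F8, F9, F10, F14, W15, Y16, Y19, Y22, Y24, Y27, W28, Y29.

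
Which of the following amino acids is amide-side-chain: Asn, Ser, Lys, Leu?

Asn

Asparagine (N) and glutamine (Q) have uncharged amide side chains.
Of the listed options, only Asn belongs to this group.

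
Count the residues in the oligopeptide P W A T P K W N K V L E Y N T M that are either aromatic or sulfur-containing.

4

Aromatic: F, W, Y. Sulfur-containing: C, M.
Aromatic residues here: W2, W7, Y13 (3).
Sulfur-containing residues here: M16 (1).
The two groups share no amino acid, so total = 3 + 1 = 4.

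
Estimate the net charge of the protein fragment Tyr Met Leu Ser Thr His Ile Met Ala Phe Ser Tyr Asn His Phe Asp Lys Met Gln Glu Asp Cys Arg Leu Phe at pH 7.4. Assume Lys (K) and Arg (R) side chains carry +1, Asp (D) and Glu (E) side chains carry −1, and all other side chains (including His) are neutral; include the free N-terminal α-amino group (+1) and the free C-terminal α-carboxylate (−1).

Positive (K, R): Lys17, Arg23 → +2.
Negative (D, E): Asp16, Glu20, Asp21 → −3.
The N-terminus (+1) and C-terminus (−1) cancel.
Net charge = (+2) + (−3) = −1.

-1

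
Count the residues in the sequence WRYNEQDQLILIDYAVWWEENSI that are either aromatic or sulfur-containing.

5

Aromatic: F, W, Y. Sulfur-containing: C, M.
Aromatic residues here: W1, Y3, Y14, W17, W18 (5).
Sulfur-containing residues here: none (0).
The two groups share no amino acid, so total = 5 + 0 = 5.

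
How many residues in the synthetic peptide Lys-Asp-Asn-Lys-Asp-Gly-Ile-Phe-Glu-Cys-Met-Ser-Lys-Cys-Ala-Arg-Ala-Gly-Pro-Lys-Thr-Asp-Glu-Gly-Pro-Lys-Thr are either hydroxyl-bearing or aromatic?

4

Hydroxyl-bearing: S, T, Y. Aromatic: F, W, Y.
Hydroxyl-bearing residues here: Ser12, Thr21, Thr27 (3).
Aromatic residues here: Phe8 (1).
(Y belongs to both groups, but none appear in this sequence.) Total = 3 + 1 = 4.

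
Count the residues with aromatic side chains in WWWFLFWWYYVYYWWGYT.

Phenylalanine (F), tryptophan (W), and tyrosine (Y) have aromatic ring side chains.
Matching residues: W1, W2, W3, F4, F6, W7, W8, Y9, Y10, Y12, Y13, W14, W15, Y17.

14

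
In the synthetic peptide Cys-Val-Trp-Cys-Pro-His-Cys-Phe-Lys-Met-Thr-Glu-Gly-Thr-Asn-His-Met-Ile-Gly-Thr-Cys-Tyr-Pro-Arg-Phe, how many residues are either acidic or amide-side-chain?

Acidic: D, E. Amide-side-chain: N, Q.
Acidic residues here: Glu12 (1).
Amide-side-chain residues here: Asn15 (1).
The two groups share no amino acid, so total = 1 + 1 = 2.

2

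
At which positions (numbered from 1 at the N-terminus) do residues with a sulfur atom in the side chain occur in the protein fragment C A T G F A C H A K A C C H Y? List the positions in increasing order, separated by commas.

1, 7, 12, 13

Only Cys (C) and Met (M) have a sulfur atom in the side chain.
Matching residues: C1, C7, C12, C13.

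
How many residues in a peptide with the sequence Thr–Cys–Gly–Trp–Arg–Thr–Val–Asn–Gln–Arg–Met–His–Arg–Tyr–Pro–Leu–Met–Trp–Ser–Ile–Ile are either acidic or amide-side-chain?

Acidic: D, E. Amide-side-chain: N, Q.
Acidic residues here: none (0).
Amide-side-chain residues here: Asn8, Gln9 (2).
The two groups share no amino acid, so total = 0 + 2 = 2.

2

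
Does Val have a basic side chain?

The basic amino acids are Lys (K), Arg (R), and His (H).
Valine is not in this group.

No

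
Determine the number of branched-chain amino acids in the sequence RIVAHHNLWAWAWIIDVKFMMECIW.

V, L, and I make up the branched-chain aliphatic group.
Matching residues: I2, V3, L8, I14, I15, V17, I24.

7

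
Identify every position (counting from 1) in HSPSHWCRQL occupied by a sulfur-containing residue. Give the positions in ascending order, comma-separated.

7

Cysteine (C, thiol) and methionine (M, thioether) are the two sulfur-containing amino acids.
Matching residues: C7.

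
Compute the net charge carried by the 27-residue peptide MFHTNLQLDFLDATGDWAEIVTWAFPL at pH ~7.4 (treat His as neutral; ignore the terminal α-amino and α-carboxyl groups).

-4

The side chains ionized at physiological pH are Lys/Arg (+1) and Asp/Glu (−1); with His treated as neutral, nothing else contributes.
Positive (K, R): none → +0.
Negative (D, E): D9, D12, D16, E19 → −4.
Net charge = (+0) + (−4) = −4.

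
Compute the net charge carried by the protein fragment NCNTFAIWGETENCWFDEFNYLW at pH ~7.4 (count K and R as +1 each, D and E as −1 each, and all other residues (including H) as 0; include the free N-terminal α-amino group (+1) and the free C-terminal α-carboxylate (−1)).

-4

Positive (K, R): none → +0.
Negative (D, E): E10, E12, D17, E18 → −4.
The N-terminus (+1) and C-terminus (−1) cancel.
Net charge = (+0) + (−4) = −4.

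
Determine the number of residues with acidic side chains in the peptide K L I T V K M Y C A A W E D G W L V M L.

2

The acidic residues are Asp (D) and Glu (E), whose side chains end in a carboxylate group.
Matching residues: E13, D14.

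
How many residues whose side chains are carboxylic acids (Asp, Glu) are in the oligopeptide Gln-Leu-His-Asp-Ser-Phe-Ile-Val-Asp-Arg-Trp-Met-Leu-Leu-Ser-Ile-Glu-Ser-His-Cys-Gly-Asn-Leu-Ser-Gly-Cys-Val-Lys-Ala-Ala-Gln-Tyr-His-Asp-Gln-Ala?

Matching residues: Asp4, Asp9, Glu17, Asp34.

4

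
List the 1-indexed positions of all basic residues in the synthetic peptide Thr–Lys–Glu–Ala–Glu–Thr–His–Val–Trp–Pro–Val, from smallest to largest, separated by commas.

2, 7

Lysine (K), arginine (R), and histidine (H) have basic, nitrogen-containing side chains.
Matching residues: Lys2, His7.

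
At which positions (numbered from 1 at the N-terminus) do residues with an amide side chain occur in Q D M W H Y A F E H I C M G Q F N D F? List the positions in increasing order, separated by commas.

Asparagine (N) and glutamine (Q) have uncharged amide side chains.
Matching residues: Q1, Q15, N17.

1, 15, 17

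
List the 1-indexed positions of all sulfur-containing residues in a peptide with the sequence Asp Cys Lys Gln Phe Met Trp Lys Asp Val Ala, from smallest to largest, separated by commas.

2, 6

Only Cys (C) and Met (M) have a sulfur atom in the side chain.
Matching residues: Cys2, Met6.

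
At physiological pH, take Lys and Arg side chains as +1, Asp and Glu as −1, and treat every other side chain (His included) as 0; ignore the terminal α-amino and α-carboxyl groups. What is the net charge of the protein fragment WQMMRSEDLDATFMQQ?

-2

Positive (K, R): R5 → +1.
Negative (D, E): E7, D8, D10 → −3.
Net charge = (+1) + (−3) = −2.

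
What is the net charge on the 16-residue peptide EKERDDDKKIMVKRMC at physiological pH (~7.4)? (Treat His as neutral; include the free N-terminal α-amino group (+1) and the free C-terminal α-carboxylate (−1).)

+1

The side chains ionized at physiological pH are Lys/Arg (+1) and Asp/Glu (−1); with His treated as neutral, nothing else contributes.
Positive (K, R): K2, R4, K8, K9, K13, R14 → +6.
Negative (D, E): E1, E3, D5, D6, D7 → −5.
The N-terminus (+1) and C-terminus (−1) cancel.
Net charge = (+6) + (−5) = +1.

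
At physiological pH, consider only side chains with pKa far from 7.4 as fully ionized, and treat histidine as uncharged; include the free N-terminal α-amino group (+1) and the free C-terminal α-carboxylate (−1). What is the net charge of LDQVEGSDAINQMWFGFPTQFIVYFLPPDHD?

-5

Near pH 7.4, K and R contribute +1 each, D and E contribute −1 each, and every other side chain (His included, as stated) is uncharged.
Positive (K, R): none → +0.
Negative (D, E): D2, E5, D8, D29, D31 → −5.
The N-terminus (+1) and C-terminus (−1) cancel.
Net charge = (+0) + (−5) = −5.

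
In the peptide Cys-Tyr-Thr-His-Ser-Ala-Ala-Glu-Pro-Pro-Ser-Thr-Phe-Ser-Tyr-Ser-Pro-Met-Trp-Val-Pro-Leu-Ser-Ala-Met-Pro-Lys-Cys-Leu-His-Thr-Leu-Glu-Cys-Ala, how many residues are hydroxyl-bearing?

Serine (S), threonine (T), and tyrosine (Y) each carry a hydroxyl group on the side chain.
Matching residues: Tyr2, Thr3, Ser5, Ser11, Thr12, Ser14, Tyr15, Ser16, Ser23, Thr31.

10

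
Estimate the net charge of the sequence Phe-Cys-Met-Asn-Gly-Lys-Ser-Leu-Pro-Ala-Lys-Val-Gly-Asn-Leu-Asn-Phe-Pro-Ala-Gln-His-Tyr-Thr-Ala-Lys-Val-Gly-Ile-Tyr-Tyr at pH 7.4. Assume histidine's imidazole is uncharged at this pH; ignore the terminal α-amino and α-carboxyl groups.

+3

At pH ~7.4 the Lys and Arg side chains are protonated (+1), the Asp and Glu side chains are deprotonated (−1), and with His taken as neutral all other side chains carry no charge.
Positive (K, R): Lys6, Lys11, Lys25 → +3.
Negative (D, E): none → −0.
Net charge = (+3) + (−0) = +3.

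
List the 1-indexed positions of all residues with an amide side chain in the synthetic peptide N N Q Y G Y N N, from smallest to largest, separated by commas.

1, 2, 3, 7, 8

Only N (asparagine) and Q (glutamine) carry a side-chain carboxamide.
Matching residues: N1, N2, Q3, N7, N8.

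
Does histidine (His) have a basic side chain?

Yes

The basic amino acids are Lys (K), Arg (R), and His (H).
Histidine is in this group.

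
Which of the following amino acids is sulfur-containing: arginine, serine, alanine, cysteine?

cysteine

Only Cys (C) and Met (M) have a sulfur atom in the side chain.
Of the listed options, only cysteine belongs to this group.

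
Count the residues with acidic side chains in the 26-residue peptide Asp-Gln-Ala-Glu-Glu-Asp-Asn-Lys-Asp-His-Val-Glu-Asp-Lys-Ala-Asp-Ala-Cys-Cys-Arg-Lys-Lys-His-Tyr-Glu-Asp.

Aspartate (D) and glutamate (E) have carboxylic-acid side chains and are the acidic amino acids.
Matching residues: Asp1, Glu4, Glu5, Asp6, Asp9, Glu12, Asp13, Asp16, Glu25, Asp26.

10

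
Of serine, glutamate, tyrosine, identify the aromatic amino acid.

tyrosine

F, W, and Y each carry an aromatic ring on the side chain.
Of the listed options, only tyrosine belongs to this group.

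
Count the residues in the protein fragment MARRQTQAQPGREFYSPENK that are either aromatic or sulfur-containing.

Aromatic: F, W, Y. Sulfur-containing: C, M.
Aromatic residues here: F14, Y15 (2).
Sulfur-containing residues here: M1 (1).
The two groups share no amino acid, so total = 2 + 1 = 3.

3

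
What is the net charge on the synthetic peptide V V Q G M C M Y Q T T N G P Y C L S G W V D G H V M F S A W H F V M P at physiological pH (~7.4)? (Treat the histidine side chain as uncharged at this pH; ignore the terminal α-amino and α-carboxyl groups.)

-1

The side chains ionized at physiological pH are Lys/Arg (+1) and Asp/Glu (−1); with His treated as neutral, nothing else contributes.
Positive (K, R): none → +0.
Negative (D, E): D22 → −1.
Net charge = (+0) + (−1) = −1.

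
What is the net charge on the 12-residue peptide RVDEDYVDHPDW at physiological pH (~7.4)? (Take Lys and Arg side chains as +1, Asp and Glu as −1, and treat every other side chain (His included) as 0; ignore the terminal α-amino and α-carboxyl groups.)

Positive (K, R): R1 → +1.
Negative (D, E): D3, E4, D5, D8, D11 → −5.
Net charge = (+1) + (−5) = −4.

-4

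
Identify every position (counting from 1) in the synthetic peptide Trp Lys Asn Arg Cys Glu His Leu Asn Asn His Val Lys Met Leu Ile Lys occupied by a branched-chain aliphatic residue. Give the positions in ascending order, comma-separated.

8, 12, 15, 16

Valine (V), leucine (L), and isoleucine (I) are the branched-chain amino acids.
Matching residues: Leu8, Val12, Leu15, Ile16.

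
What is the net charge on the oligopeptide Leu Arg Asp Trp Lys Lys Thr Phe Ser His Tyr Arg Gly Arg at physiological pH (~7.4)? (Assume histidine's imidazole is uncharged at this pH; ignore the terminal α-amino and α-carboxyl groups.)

+4

Near pH 7.4, K and R contribute +1 each, D and E contribute −1 each, and every other side chain (His included, as stated) is uncharged.
Positive (K, R): Arg2, Lys5, Lys6, Arg12, Arg14 → +5.
Negative (D, E): Asp3 → −1.
Net charge = (+5) + (−1) = +4.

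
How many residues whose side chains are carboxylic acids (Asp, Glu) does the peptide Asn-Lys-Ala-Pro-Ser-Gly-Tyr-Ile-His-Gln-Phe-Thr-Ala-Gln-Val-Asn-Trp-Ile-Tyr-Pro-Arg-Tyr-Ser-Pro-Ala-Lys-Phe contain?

0

None of the 27 residues belong to this group.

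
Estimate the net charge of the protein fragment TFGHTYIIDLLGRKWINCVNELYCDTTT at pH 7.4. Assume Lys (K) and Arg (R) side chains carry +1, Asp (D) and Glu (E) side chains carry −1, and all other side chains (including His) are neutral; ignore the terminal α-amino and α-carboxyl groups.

Positive (K, R): R13, K14 → +2.
Negative (D, E): D9, E21, D25 → −3.
Net charge = (+2) + (−3) = −1.

-1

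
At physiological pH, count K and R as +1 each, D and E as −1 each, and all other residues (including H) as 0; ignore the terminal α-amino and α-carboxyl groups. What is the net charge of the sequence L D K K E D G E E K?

Positive (K, R): K3, K4, K10 → +3.
Negative (D, E): D2, E5, D6, E8, E9 → −5.
Net charge = (+3) + (−5) = −2.

-2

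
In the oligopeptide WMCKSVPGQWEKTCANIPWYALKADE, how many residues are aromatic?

4

The aromatic amino acids are Phe (F, benzyl), Trp (W, indole), and Tyr (Y, phenol).
Matching residues: W1, W10, W19, Y20.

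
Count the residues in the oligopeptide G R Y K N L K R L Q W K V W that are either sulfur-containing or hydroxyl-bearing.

Sulfur-containing: C, M. Hydroxyl-bearing: S, T, Y.
Sulfur-containing residues here: none (0).
Hydroxyl-bearing residues here: Y3 (1).
The two groups share no amino acid, so total = 0 + 1 = 1.

1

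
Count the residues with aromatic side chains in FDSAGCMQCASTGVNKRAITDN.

1

The aromatic amino acids are Phe (F, benzyl), Trp (W, indole), and Tyr (Y, phenol).
Matching residues: F1.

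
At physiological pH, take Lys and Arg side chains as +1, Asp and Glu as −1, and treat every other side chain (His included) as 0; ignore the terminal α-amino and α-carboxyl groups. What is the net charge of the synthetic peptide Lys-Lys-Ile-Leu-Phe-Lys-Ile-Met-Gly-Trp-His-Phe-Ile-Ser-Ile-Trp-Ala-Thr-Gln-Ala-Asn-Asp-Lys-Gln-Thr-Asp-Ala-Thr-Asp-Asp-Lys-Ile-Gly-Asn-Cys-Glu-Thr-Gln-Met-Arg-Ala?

Positive (K, R): Lys1, Lys2, Lys6, Lys23, Lys31, Arg40 → +6.
Negative (D, E): Asp22, Asp26, Asp29, Asp30, Glu36 → −5.
Net charge = (+6) + (−5) = +1.

+1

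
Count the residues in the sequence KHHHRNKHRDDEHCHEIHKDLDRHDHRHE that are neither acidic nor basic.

4

Acidic: D, E. Basic: K, R, H. All other residues are neither.
Matching residues: N6, C14, I17, L21.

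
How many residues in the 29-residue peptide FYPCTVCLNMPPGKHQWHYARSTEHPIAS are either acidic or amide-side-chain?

3

Acidic: D, E. Amide-side-chain: N, Q.
Acidic residues here: E24 (1).
Amide-side-chain residues here: N9, Q16 (2).
The two groups share no amino acid, so total = 1 + 2 = 3.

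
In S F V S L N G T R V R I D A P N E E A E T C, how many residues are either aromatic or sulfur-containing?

2

Aromatic: F, W, Y. Sulfur-containing: C, M.
Aromatic residues here: F2 (1).
Sulfur-containing residues here: C22 (1).
The two groups share no amino acid, so total = 1 + 1 = 2.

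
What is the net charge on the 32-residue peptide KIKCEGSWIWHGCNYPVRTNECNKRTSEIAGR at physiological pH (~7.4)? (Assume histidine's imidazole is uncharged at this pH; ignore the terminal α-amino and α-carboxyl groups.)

The side chains ionized at physiological pH are Lys/Arg (+1) and Asp/Glu (−1); with His treated as neutral, nothing else contributes.
Positive (K, R): K1, K3, R18, K24, R25, R32 → +6.
Negative (D, E): E5, E21, E28 → −3.
Net charge = (+6) + (−3) = +3.

+3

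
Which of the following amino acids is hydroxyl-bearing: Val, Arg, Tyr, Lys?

S, T, and Y are the three residues with a side-chain hydroxyl.
Of the listed options, only Tyr belongs to this group.

Tyr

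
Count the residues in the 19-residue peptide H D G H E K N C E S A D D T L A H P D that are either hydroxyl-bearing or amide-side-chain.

Hydroxyl-bearing: S, T, Y. Amide-side-chain: N, Q.
Hydroxyl-bearing residues here: S10, T14 (2).
Amide-side-chain residues here: N7 (1).
The two groups share no amino acid, so total = 2 + 1 = 3.

3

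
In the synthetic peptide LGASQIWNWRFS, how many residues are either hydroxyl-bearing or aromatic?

5

Hydroxyl-bearing: S, T, Y. Aromatic: F, W, Y.
Hydroxyl-bearing residues here: S4, S12 (2).
Aromatic residues here: W7, W9, F11 (3).
(Y belongs to both groups, but none appear in this sequence.) Total = 2 + 3 = 5.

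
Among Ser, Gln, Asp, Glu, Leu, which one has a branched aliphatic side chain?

Leu

Valine (V), leucine (L), and isoleucine (I) are the branched-chain amino acids.
Of the listed options, only Leu belongs to this group.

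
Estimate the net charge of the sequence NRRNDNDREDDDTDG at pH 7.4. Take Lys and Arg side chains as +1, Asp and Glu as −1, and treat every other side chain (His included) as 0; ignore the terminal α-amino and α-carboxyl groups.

-4

Positive (K, R): R2, R3, R8 → +3.
Negative (D, E): D5, D7, E9, D10, D11, D12, D14 → −7.
Net charge = (+3) + (−7) = −4.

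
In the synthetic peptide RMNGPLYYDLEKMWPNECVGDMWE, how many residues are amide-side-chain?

2

Asparagine (N) and glutamine (Q) have uncharged amide side chains.
Matching residues: N3, N16.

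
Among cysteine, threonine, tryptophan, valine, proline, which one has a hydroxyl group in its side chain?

Serine (S), threonine (T), and tyrosine (Y) each carry a hydroxyl group on the side chain.
Of the listed options, only threonine belongs to this group.

threonine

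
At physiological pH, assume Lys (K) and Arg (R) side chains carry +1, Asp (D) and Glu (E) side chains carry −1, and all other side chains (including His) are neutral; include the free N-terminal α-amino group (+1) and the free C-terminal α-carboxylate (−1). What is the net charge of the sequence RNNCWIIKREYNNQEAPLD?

Positive (K, R): R1, K8, R9 → +3.
Negative (D, E): E10, E15, D19 → −3.
The N-terminus (+1) and C-terminus (−1) cancel.
Net charge = (+3) + (−3) = 0.

0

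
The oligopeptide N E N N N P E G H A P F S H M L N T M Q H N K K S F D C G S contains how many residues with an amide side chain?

7

Asparagine (N) and glutamine (Q) have uncharged amide side chains.
Matching residues: N1, N3, N4, N5, N17, Q20, N22.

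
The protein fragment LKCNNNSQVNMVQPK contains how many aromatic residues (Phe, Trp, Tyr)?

0

None of the 15 residues belong to this group.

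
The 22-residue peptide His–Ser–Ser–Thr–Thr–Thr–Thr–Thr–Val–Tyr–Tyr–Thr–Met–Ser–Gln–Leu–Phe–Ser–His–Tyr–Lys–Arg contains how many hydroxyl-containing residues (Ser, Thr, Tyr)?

13

Matching residues: Ser2, Ser3, Thr4, Thr5, Thr6, Thr7, Thr8, Tyr10, Tyr11, Thr12, Ser14, Ser18, Tyr20.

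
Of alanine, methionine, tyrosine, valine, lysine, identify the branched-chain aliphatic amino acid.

valine

V, L, and I make up the branched-chain aliphatic group.
Of the listed options, only valine belongs to this group.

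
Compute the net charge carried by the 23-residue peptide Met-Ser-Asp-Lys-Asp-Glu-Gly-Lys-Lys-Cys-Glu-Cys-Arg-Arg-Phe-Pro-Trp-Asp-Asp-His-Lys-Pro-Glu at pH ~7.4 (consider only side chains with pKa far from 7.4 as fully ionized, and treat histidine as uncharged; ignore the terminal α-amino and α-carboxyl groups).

-1

At pH ~7.4 the Lys and Arg side chains are protonated (+1), the Asp and Glu side chains are deprotonated (−1), and with His taken as neutral all other side chains carry no charge.
Positive (K, R): Lys4, Lys8, Lys9, Arg13, Arg14, Lys21 → +6.
Negative (D, E): Asp3, Asp5, Glu6, Glu11, Asp18, Asp19, Glu23 → −7.
Net charge = (+6) + (−7) = −1.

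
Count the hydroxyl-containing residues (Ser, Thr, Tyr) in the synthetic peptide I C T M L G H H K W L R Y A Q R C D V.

2

Matching residues: T3, Y13.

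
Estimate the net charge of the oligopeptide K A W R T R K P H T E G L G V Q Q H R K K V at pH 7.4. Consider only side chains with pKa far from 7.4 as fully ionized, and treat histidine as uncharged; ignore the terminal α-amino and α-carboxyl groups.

+6

Near pH 7.4, K and R contribute +1 each, D and E contribute −1 each, and every other side chain (His included, as stated) is uncharged.
Positive (K, R): K1, R4, R6, K7, R19, K20, K21 → +7.
Negative (D, E): E11 → −1.
Net charge = (+7) + (−1) = +6.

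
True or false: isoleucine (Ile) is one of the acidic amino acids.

The acidic residues are Asp (D) and Glu (E), whose side chains end in a carboxylate group.
Isoleucine is not in this group.

False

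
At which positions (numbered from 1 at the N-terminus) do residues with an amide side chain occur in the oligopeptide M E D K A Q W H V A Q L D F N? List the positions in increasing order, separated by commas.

6, 11, 15

The amide-side-chain residues are Asn (N) and Gln (Q).
Matching residues: Q6, Q11, N15.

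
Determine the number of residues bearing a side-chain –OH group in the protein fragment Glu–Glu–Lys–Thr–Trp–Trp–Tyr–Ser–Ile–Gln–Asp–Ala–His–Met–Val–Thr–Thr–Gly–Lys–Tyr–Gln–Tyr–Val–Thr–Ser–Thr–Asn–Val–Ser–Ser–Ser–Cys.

The –OH-bearing residues are Ser, Thr (aliphatic alcohols), and Tyr (phenol).
Matching residues: Thr4, Tyr7, Ser8, Thr16, Thr17, Tyr20, Tyr22, Thr24, Ser25, Thr26, Ser29, Ser30, Ser31.

13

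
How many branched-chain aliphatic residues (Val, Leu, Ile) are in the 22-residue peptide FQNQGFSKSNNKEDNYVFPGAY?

Matching residues: V17.

1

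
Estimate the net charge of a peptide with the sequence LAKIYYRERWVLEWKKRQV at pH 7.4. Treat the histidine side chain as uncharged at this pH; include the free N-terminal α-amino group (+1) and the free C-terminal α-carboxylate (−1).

+4

The side chains ionized at physiological pH are Lys/Arg (+1) and Asp/Glu (−1); with His treated as neutral, nothing else contributes.
Positive (K, R): K3, R7, R9, K15, K16, R17 → +6.
Negative (D, E): E8, E13 → −2.
The N-terminus (+1) and C-terminus (−1) cancel.
Net charge = (+6) + (−2) = +4.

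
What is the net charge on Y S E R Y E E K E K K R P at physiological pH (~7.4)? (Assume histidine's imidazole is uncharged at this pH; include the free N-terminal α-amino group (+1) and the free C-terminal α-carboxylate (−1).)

+1

At pH ~7.4 the Lys and Arg side chains are protonated (+1), the Asp and Glu side chains are deprotonated (−1), and with His taken as neutral all other side chains carry no charge.
Positive (K, R): R4, K8, K10, K11, R12 → +5.
Negative (D, E): E3, E6, E7, E9 → −4.
The N-terminus (+1) and C-terminus (−1) cancel.
Net charge = (+5) + (−4) = +1.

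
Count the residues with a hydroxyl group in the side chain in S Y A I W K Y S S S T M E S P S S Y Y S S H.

14

Serine (S), threonine (T), and tyrosine (Y) each carry a hydroxyl group on the side chain.
Matching residues: S1, Y2, Y7, S8, S9, S10, T11, S14, S16, S17, Y18, Y19, S20, S21.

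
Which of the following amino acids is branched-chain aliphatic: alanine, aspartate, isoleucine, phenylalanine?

Valine (V), leucine (L), and isoleucine (I) are the branched-chain amino acids.
Of the listed options, only isoleucine belongs to this group.

isoleucine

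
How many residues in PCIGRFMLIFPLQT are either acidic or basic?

1

Acidic: D, E. Basic: H, K, R.
Acidic residues here: none (0).
Basic residues here: R5 (1).
The two groups share no amino acid, so total = 0 + 1 = 1.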